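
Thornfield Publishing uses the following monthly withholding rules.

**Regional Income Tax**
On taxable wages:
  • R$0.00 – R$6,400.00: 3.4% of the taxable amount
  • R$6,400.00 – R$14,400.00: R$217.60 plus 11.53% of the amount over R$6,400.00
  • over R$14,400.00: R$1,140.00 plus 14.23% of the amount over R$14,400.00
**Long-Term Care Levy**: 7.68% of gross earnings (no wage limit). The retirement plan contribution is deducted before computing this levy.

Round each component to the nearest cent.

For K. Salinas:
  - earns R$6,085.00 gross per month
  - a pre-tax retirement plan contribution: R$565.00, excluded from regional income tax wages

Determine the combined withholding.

R$611.62

Regional Income Tax: taxable = R$6,085.00 − R$565.00 = R$5,520.00
  3.4% × R$5,520.00 = R$187.68
Long-Term Care Levy: 7.68% × R$5,520.00 = R$423.94
Total: R$187.68 + R$423.94 = R$611.62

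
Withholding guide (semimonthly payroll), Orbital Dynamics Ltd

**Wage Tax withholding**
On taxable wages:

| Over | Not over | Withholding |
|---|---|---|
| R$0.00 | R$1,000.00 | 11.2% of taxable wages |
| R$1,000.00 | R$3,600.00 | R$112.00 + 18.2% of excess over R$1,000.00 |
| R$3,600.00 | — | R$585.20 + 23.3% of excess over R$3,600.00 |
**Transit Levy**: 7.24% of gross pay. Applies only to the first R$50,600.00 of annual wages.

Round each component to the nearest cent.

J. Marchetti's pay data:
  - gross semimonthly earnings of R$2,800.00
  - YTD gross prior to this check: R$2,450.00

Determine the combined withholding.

R$642.32

Wage Tax: taxable = R$2,800.00
  R$112.00 + 18.2% × (R$2,800.00 − R$1,000.00) = R$112.00 + 18.2% × R$1,800.00 = R$439.60
Transit Levy: 7.24% × R$2,800.00 = R$202.72
Total: R$439.60 + R$202.72 = R$642.32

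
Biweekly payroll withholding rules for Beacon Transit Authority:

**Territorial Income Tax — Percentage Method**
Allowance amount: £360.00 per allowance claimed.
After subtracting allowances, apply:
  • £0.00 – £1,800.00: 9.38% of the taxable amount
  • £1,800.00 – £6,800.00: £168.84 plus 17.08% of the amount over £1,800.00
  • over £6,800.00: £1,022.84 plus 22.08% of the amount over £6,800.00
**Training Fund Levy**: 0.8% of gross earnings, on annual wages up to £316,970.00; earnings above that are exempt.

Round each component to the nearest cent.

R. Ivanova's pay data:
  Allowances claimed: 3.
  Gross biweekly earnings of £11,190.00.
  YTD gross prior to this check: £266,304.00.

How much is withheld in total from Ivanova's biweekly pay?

£1,843.21

Territorial Income Tax: taxable = £11,190.00 − 3×£360.00 = £10,110.00
  £1,022.84 + 22.08% × (£10,110.00 − £6,800.00) = £1,022.84 + 22.08% × £3,310.00 = £1,753.69
Training Fund Levy: 0.8% × £11,190.00 = £89.52
Total: £1,753.69 + £89.52 = £1,843.21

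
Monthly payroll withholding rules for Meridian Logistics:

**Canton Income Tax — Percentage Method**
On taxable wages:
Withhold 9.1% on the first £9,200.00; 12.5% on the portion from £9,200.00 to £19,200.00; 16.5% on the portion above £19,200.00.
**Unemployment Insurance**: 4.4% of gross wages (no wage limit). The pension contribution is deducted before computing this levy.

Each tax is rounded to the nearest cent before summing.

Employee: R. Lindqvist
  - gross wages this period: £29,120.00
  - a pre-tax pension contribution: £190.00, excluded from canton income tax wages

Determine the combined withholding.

Canton Income Tax: taxable = £29,120.00 − £190.00 = £28,930.00
  £2,087.20 + 16.5% × (£28,930.00 − £19,200.00) = £2,087.20 + 16.5% × £9,730.00 = £3,692.65
Unemployment Insurance: 4.4% × £28,930.00 = £1,272.92
Total: £3,692.65 + £1,272.92 = £4,965.57

£4,965.57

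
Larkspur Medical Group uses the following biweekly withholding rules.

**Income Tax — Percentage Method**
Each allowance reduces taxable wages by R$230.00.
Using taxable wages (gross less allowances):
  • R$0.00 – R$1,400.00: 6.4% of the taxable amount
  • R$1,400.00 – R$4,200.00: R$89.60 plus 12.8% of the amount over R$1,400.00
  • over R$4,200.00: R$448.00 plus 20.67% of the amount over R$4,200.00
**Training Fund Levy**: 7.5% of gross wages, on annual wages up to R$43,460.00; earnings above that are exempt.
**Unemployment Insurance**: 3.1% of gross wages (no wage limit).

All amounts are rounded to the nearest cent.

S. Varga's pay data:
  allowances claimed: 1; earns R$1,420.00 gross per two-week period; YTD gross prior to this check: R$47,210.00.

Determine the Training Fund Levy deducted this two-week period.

R$0.00

Training Fund Levy: YTD R$47,210.00 ≥ cap R$43,460.00 → R$0.00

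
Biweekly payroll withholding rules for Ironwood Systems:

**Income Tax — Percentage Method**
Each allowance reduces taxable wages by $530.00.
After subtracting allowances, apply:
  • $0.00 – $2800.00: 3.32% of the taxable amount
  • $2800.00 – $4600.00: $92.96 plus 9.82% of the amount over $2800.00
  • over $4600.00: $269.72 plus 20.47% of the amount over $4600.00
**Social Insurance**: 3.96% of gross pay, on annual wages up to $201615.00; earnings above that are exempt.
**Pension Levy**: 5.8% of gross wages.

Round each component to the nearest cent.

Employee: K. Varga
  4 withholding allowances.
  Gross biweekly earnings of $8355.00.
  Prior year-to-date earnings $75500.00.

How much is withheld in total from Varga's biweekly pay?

$1419.85

Income Tax: taxable = $8355.00 − 4×$530.00 = $6235.00
  $269.72 + 20.47% × ($6235.00 − $4600.00) = $269.72 + 20.47% × $1635.00 = $604.40
Social Insurance: 3.96% × $8355.00 = $330.86
Pension Levy: 5.8% × $8355.00 = $484.59
Total: $604.40 + $330.86 + $484.59 = $1419.85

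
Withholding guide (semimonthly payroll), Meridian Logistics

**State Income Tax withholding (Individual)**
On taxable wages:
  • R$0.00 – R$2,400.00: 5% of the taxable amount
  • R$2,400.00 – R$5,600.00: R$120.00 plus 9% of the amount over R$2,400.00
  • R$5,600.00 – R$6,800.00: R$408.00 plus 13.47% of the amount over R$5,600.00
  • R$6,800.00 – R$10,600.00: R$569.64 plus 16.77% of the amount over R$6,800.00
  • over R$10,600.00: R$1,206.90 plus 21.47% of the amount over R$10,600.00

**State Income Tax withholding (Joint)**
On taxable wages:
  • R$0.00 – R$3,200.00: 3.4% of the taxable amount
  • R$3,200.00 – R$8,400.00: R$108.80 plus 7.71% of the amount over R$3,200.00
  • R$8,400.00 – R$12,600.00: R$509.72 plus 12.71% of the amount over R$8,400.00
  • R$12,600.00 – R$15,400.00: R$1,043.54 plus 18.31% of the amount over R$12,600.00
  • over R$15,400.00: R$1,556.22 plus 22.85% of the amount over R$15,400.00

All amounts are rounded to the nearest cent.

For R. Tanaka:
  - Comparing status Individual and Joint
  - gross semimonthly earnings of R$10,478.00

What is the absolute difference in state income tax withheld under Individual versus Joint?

R$412.61

State Income Tax (Individual): taxable = R$10,478.00
  R$569.64 + 16.77% × (R$10,478.00 − R$6,800.00) = R$569.64 + 16.77% × R$3,678.00 = R$1,186.44
State Income Tax (Joint): taxable = R$10,478.00
  R$509.72 + 12.71% × (R$10,478.00 − R$8,400.00) = R$509.72 + 12.71% × R$2,078.00 = R$773.83
Difference: |R$1,186.44 − R$773.83| = R$412.61 (higher under Individual)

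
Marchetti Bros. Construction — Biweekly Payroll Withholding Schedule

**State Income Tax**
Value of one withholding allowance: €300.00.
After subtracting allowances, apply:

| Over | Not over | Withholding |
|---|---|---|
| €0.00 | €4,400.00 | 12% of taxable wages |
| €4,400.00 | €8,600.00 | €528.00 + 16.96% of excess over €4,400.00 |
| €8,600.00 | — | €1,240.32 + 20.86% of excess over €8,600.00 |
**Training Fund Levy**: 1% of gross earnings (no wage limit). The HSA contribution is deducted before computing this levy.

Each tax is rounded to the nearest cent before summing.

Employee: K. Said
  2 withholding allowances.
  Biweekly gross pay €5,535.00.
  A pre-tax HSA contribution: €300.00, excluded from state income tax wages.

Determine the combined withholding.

€620.21

State Income Tax: taxable = €5,535.00 − €300.00 − 2×€300.00 = €4,635.00
  €528.00 + 16.96% × (€4,635.00 − €4,400.00) = €528.00 + 16.96% × €235.00 = €567.86
Training Fund Levy: 1% × €5,235.00 = €52.35
Total: €567.86 + €52.35 = €620.21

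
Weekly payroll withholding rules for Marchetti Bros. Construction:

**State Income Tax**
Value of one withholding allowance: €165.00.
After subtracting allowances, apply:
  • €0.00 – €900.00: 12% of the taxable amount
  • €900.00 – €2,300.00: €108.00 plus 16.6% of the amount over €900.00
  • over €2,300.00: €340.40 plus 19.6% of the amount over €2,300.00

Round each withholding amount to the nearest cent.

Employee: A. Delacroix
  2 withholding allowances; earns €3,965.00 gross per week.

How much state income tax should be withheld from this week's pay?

State Income Tax: taxable = €3,965.00 − 2×€165.00 = €3,635.00
  €340.40 + 19.6% × (€3,635.00 − €2,300.00) = €340.40 + 19.6% × €1,335.00 = €602.06

€602.06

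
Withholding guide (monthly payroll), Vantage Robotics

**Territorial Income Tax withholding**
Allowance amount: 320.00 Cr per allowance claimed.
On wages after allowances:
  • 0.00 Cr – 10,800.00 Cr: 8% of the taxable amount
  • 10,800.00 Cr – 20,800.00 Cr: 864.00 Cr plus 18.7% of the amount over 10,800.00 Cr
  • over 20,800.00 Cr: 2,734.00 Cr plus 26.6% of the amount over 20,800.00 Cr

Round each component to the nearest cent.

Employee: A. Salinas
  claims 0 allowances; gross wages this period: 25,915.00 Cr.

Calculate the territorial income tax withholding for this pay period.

4,094.59 Cr

Territorial Income Tax: taxable = 25,915.00 Cr
  2,734.00 Cr + 26.6% × (25,915.00 Cr − 20,800.00 Cr) = 2,734.00 Cr + 26.6% × 5,115.00 Cr = 4,094.59 Cr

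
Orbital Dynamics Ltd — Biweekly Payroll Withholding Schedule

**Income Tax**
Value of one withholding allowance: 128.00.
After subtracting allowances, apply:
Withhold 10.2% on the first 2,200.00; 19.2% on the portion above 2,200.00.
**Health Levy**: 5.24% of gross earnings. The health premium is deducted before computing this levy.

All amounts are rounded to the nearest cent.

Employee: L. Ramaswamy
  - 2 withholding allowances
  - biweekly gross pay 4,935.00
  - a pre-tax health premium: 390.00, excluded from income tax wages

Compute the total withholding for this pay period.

863.65

Income Tax: taxable = 4,935.00 − 390.00 − 2×128.00 = 4,289.00
  224.40 + 19.2% × (4,289.00 − 2,200.00) = 224.40 + 19.2% × 2,089.00 = 625.49
Health Levy: 5.24% × 4,545.00 = 238.16
Total: 625.49 + 238.16 = 863.65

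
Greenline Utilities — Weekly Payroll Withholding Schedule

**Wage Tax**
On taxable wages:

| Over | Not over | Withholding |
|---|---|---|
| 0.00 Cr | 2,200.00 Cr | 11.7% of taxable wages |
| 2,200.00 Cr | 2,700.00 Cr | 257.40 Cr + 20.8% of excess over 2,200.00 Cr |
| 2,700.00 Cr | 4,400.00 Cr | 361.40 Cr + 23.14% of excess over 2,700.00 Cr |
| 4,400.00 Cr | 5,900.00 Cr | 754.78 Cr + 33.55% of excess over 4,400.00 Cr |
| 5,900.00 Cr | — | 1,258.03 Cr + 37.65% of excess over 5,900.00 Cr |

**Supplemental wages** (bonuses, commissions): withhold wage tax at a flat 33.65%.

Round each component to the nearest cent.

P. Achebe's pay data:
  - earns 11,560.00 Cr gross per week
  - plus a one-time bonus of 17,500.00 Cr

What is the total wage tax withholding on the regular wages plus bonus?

Wage Tax: taxable = 11,560.00 Cr
  1,258.03 Cr + 37.65% × (11,560.00 Cr − 5,900.00 Cr) = 1,258.03 Cr + 37.65% × 5,660.00 Cr = 3,389.02 Cr
Supplemental (33.65% flat on bonus): 33.65% × 17,500.00 Cr = 5,888.75 Cr
Total wage tax: 3,389.02 Cr + 5,888.75 Cr = 9,277.77 Cr

9,277.77 Cr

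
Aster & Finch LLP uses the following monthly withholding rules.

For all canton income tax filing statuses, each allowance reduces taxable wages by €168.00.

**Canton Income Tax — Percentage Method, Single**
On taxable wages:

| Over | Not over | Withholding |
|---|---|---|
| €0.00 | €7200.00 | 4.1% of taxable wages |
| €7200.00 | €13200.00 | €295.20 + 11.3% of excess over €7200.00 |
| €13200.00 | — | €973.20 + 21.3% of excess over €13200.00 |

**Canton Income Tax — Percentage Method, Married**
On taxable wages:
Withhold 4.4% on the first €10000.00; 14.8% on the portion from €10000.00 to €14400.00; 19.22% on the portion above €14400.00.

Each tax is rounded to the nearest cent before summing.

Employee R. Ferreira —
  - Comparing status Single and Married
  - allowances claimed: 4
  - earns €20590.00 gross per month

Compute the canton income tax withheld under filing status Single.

Canton Income Tax (Single): taxable = €20590.00 − 4×€168.00 = €19918.00
  €973.20 + 21.3% × (€19918.00 − €13200.00) = €973.20 + 21.3% × €6718.00 = €2404.13

€2404.13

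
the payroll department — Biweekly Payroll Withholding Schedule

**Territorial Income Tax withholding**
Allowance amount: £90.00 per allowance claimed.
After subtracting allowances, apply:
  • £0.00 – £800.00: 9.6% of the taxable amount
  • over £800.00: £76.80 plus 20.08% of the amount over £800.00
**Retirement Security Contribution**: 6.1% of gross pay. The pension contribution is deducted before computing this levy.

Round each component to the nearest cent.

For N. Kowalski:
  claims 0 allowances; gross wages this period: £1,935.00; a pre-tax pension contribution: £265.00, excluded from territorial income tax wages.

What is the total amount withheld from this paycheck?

£353.37

Territorial Income Tax: taxable = £1,935.00 − £265.00 = £1,670.00
  £76.80 + 20.08% × (£1,670.00 − £800.00) = £76.80 + 20.08% × £870.00 = £251.50
Retirement Security Contribution: 6.1% × £1,670.00 = £101.87
Total: £251.50 + £101.87 = £353.37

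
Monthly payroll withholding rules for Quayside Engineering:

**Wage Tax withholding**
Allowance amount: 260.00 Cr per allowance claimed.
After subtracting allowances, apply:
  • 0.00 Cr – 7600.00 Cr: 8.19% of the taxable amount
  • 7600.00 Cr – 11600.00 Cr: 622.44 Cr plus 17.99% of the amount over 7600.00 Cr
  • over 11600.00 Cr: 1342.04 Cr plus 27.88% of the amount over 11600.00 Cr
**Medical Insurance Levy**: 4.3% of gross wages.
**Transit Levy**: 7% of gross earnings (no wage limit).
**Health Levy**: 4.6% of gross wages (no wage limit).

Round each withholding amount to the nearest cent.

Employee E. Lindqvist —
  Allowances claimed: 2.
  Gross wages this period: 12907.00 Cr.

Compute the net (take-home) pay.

Wage Tax: taxable = 12907.00 Cr − 2×260.00 Cr = 12387.00 Cr
  1342.04 Cr + 27.88% × (12387.00 Cr − 11600.00 Cr) = 1342.04 Cr + 27.88% × 787.00 Cr = 1561.46 Cr
Medical Insurance Levy: 4.3% × 12907.00 Cr = 555.00 Cr
Transit Levy: 7% × 12907.00 Cr = 903.49 Cr
Health Levy: 4.6% × 12907.00 Cr = 593.72 Cr
Total withheld: 1561.46 Cr + 555.00 Cr + 903.49 Cr + 593.72 Cr = 3613.67 Cr
Net pay: 12907.00 Cr − 3613.67 Cr = 9293.33 Cr

9293.33 Cr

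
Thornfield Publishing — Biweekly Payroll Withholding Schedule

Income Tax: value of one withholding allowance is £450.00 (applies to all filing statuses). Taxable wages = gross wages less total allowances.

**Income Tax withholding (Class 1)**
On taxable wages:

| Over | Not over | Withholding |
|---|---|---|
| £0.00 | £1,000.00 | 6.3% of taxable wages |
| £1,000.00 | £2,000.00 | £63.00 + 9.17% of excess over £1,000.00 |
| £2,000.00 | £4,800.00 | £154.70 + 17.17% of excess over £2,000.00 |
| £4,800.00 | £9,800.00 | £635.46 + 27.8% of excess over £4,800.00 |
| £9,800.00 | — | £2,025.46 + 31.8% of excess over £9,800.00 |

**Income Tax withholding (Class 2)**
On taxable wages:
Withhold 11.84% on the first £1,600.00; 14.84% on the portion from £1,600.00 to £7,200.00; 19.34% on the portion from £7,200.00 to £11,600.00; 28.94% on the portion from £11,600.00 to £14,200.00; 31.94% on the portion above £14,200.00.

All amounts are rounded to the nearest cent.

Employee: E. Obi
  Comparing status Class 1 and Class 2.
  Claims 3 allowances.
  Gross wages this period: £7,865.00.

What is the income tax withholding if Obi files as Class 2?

£918.83

Income Tax (Class 2): taxable = £7,865.00 − 3×£450.00 = £6,515.00
  £189.44 + 14.84% × (£6,515.00 − £1,600.00) = £189.44 + 14.84% × £4,915.00 = £918.83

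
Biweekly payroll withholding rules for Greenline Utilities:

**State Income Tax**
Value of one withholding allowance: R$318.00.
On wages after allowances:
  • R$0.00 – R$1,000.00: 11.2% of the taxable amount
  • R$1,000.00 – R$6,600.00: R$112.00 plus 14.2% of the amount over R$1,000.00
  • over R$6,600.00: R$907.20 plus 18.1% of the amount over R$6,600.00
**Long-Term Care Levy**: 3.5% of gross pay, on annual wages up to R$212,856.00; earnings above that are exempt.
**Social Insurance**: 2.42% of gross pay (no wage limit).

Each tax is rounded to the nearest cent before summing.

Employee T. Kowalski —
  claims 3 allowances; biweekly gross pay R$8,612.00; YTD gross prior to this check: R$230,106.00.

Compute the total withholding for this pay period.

State Income Tax: taxable = R$8,612.00 − 3×R$318.00 = R$7,658.00
  R$907.20 + 18.1% × (R$7,658.00 − R$6,600.00) = R$907.20 + 18.1% × R$1,058.00 = R$1,098.70
Long-Term Care Levy: YTD R$230,106.00 ≥ cap R$212,856.00 → R$0.00
Social Insurance: 2.42% × R$8,612.00 = R$208.41
Total: R$1,098.70 + R$0.00 + R$208.41 = R$1,307.11

R$1,307.11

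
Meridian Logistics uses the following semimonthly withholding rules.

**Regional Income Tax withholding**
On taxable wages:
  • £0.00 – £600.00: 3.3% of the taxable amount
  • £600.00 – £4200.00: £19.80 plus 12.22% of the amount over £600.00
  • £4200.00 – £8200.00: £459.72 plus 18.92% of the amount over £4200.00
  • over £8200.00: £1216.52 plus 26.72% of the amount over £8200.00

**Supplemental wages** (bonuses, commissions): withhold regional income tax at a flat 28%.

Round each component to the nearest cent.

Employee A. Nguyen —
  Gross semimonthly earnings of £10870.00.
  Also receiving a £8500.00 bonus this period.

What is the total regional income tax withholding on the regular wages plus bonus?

£4309.94

Regional Income Tax: taxable = £10870.00
  £1216.52 + 26.72% × (£10870.00 − £8200.00) = £1216.52 + 26.72% × £2670.00 = £1929.94
Supplemental (28% flat on bonus): 28% × £8500.00 = £2380.00
Total regional income tax: £1929.94 + £2380.00 = £4309.94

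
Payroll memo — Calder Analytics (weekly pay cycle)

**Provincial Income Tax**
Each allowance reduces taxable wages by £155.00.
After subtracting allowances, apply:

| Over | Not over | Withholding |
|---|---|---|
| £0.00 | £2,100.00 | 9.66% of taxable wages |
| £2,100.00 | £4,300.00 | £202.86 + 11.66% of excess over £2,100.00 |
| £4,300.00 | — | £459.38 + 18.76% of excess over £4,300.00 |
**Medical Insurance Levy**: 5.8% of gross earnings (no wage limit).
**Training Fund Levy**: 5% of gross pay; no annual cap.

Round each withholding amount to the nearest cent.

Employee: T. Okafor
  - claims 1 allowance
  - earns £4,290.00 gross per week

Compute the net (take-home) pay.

Provincial Income Tax: taxable = £4,290.00 − 1×£155.00 = £4,135.00
  £202.86 + 11.66% × (£4,135.00 − £2,100.00) = £202.86 + 11.66% × £2,035.00 = £440.14
Medical Insurance Levy: 5.8% × £4,290.00 = £248.82
Training Fund Levy: 5% × £4,290.00 = £214.50
Total withheld: £440.14 + £248.82 + £214.50 = £903.46
Net pay: £4,290.00 − £903.46 = £3,386.54

£3,386.54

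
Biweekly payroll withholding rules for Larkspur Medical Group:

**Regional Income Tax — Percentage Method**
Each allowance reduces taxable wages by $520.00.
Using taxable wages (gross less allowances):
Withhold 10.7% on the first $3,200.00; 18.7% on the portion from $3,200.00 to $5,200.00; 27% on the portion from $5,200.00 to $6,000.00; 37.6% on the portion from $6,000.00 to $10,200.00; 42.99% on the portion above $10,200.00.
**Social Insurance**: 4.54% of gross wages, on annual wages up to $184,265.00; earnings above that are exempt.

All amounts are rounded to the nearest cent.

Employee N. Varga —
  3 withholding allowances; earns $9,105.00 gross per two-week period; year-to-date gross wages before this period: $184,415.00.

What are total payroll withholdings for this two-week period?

Regional Income Tax: taxable = $9,105.00 − 3×$520.00 = $7,545.00
  $932.40 + 37.6% × ($7,545.00 − $6,000.00) = $932.40 + 37.6% × $1,545.00 = $1,513.32
Social Insurance: YTD $184,415.00 ≥ cap $184,265.00 → $0.00
Total: $1,513.32 + $0.00 = $1,513.32

$1,513.32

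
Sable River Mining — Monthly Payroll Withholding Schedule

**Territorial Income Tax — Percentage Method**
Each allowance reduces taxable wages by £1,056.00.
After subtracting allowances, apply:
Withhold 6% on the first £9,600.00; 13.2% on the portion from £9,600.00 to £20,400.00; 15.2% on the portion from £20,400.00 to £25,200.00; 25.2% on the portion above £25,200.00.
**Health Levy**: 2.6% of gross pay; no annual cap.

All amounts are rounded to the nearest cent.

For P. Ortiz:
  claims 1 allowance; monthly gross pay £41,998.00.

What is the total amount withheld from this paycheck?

Territorial Income Tax: taxable = £41,998.00 − 1×£1,056.00 = £40,942.00
  £2,731.20 + 25.2% × (£40,942.00 − £25,200.00) = £2,731.20 + 25.2% × £15,742.00 = £6,698.18
Health Levy: 2.6% × £41,998.00 = £1,091.95
Total: £6,698.18 + £1,091.95 = £7,790.13

£7,790.13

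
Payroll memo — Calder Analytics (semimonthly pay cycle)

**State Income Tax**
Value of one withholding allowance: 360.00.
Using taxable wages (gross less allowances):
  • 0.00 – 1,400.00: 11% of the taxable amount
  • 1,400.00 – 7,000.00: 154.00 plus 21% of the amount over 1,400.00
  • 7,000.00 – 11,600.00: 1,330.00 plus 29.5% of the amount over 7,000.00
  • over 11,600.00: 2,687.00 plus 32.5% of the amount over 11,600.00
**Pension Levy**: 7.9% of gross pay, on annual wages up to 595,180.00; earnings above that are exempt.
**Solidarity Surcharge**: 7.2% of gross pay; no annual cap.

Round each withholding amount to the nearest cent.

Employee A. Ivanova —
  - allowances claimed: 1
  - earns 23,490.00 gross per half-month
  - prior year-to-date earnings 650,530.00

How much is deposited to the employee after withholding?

State Income Tax: taxable = 23,490.00 − 1×360.00 = 23,130.00
  2,687.00 + 32.5% × (23,130.00 − 11,600.00) = 2,687.00 + 32.5% × 11,530.00 = 6,434.25
Pension Levy: YTD 650,530.00 ≥ cap 595,180.00 → 0.00
Solidarity Surcharge: 7.2% × 23,490.00 = 1,691.28
Total withheld: 6,434.25 + 0.00 + 1,691.28 = 8,125.53
Net pay: 23,490.00 − 8,125.53 = 15,364.47

15,364.47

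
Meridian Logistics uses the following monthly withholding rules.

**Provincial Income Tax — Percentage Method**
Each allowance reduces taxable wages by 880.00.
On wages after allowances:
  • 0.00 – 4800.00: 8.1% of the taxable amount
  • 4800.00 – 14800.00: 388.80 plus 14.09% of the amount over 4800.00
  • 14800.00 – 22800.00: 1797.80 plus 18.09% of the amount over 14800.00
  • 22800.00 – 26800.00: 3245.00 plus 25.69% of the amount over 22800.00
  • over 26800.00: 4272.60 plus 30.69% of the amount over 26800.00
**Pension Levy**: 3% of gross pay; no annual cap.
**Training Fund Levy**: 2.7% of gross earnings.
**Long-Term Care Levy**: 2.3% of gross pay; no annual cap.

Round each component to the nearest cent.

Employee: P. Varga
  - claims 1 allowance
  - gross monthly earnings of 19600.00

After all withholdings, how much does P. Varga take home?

15525.07

Provincial Income Tax: taxable = 19600.00 − 1×880.00 = 18720.00
  1797.80 + 18.09% × (18720.00 − 14800.00) = 1797.80 + 18.09% × 3920.00 = 2506.93
Pension Levy: 3% × 19600.00 = 588.00
Training Fund Levy: 2.7% × 19600.00 = 529.20
Long-Term Care Levy: 2.3% × 19600.00 = 450.80
Total withheld: 2506.93 + 588.00 + 529.20 + 450.80 = 4074.93
Net pay: 19600.00 − 4074.93 = 15525.07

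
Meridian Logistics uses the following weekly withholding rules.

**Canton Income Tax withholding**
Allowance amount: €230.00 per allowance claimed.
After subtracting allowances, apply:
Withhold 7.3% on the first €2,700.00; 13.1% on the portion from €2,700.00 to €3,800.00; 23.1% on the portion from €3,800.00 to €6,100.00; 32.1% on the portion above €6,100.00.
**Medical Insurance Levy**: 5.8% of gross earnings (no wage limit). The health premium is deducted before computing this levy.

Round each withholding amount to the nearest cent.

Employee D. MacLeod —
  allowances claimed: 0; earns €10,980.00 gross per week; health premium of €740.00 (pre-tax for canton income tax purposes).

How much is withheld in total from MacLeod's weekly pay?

Canton Income Tax: taxable = €10,980.00 − €740.00 = €10,240.00
  €872.50 + 32.1% × (€10,240.00 − €6,100.00) = €872.50 + 32.1% × €4,140.00 = €2,201.44
Medical Insurance Levy: 5.8% × €10,240.00 = €593.92
Total: €2,201.44 + €593.92 = €2,795.36

€2,795.36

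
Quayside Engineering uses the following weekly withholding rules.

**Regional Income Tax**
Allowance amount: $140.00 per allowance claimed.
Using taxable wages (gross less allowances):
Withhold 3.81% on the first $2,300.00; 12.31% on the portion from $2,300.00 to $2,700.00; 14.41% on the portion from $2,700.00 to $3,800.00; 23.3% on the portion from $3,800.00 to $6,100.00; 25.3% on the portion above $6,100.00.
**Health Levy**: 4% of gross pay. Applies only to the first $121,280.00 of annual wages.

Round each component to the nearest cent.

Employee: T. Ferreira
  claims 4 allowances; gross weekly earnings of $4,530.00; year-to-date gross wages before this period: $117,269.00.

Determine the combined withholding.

Regional Income Tax: taxable = $4,530.00 − 4×$140.00 = $3,970.00
  $295.38 + 23.3% × ($3,970.00 − $3,800.00) = $295.38 + 23.3% × $170.00 = $334.99
Health Levy: cap $121,280.00 − YTD $117,269.00 = $4,011.00 subject; 4% × $4,011.00 = $160.44
Total: $334.99 + $160.44 = $495.43

$495.43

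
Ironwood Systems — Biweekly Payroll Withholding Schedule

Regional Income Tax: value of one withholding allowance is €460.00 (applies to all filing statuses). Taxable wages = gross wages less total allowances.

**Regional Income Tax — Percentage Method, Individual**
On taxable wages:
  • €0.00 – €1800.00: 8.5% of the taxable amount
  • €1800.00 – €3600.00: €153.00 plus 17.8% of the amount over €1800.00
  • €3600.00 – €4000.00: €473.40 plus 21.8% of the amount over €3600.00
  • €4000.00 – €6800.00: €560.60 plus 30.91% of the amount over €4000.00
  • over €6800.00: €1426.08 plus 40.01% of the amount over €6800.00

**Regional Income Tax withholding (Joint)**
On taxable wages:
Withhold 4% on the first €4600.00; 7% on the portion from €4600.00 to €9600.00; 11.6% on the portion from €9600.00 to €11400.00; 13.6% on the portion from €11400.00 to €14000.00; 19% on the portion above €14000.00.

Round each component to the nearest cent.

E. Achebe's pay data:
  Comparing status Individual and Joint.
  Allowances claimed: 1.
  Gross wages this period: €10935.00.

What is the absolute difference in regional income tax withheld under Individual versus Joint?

€2260.95

Regional Income Tax (Individual): taxable = €10935.00 − 1×€460.00 = €10475.00
  €1426.08 + 40.01% × (€10475.00 − €6800.00) = €1426.08 + 40.01% × €3675.00 = €2896.45
Regional Income Tax (Joint): taxable = €10935.00 − 1×€460.00 = €10475.00
  €534.00 + 11.6% × (€10475.00 − €9600.00) = €534.00 + 11.6% × €875.00 = €635.50
Difference: |€2896.45 − €635.50| = €2260.95 (higher under Individual)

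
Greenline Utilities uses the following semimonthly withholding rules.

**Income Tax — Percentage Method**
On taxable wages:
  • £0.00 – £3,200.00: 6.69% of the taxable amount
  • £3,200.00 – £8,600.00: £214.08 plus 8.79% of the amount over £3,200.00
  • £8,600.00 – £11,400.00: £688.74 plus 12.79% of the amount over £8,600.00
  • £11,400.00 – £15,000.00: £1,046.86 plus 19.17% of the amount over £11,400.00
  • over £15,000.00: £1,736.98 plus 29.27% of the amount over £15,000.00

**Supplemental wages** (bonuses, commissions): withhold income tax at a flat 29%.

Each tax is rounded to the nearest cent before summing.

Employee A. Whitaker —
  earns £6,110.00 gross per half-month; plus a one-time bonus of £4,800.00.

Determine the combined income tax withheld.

Income Tax: taxable = £6,110.00
  £214.08 + 8.79% × (£6,110.00 − £3,200.00) = £214.08 + 8.79% × £2,910.00 = £469.87
Supplemental (29% flat on bonus): 29% × £4,800.00 = £1,392.00
Total income tax: £469.87 + £1,392.00 = £1,861.87

£1,861.87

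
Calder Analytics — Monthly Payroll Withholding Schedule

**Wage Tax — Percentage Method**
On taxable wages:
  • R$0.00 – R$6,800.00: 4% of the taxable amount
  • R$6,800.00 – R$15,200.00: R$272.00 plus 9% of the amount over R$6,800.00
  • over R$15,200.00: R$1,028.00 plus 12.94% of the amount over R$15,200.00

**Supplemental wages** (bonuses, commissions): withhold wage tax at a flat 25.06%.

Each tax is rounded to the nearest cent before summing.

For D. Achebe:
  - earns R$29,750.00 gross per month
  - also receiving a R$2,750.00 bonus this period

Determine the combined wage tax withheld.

Wage Tax: taxable = R$29,750.00
  R$1,028.00 + 12.94% × (R$29,750.00 − R$15,200.00) = R$1,028.00 + 12.94% × R$14,550.00 = R$2,910.77
Supplemental (25.06% flat on bonus): 25.06% × R$2,750.00 = R$689.15
Total wage tax: R$2,910.77 + R$689.15 = R$3,599.92

R$3,599.92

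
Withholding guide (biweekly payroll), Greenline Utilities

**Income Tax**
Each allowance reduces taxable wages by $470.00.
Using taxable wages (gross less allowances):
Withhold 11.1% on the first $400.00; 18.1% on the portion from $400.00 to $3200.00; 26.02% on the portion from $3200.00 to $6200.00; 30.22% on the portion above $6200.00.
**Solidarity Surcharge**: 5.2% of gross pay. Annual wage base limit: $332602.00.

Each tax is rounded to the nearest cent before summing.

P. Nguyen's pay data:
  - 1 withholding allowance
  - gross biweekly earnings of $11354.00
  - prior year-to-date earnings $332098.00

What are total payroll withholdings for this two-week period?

$2773.51

Income Tax: taxable = $11354.00 − 1×$470.00 = $10884.00
  $1331.80 + 30.22% × ($10884.00 − $6200.00) = $1331.80 + 30.22% × $4684.00 = $2747.30
Solidarity Surcharge: cap $332602.00 − YTD $332098.00 = $504.00 subject; 5.2% × $504.00 = $26.21
Total: $2747.30 + $26.21 = $2773.51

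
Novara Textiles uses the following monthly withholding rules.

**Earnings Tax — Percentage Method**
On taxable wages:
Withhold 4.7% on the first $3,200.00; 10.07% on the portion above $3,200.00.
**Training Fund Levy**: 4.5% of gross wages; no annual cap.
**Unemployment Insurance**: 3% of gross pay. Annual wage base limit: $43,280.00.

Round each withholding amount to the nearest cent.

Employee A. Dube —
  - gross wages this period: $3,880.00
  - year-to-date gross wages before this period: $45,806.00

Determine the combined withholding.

Earnings Tax: taxable = $3,880.00
  $150.40 + 10.07% × ($3,880.00 − $3,200.00) = $150.40 + 10.07% × $680.00 = $218.88
Training Fund Levy: 4.5% × $3,880.00 = $174.60
Unemployment Insurance: YTD $45,806.00 ≥ cap $43,280.00 → $0.00
Total: $218.88 + $174.60 + $0.00 = $393.48

$393.48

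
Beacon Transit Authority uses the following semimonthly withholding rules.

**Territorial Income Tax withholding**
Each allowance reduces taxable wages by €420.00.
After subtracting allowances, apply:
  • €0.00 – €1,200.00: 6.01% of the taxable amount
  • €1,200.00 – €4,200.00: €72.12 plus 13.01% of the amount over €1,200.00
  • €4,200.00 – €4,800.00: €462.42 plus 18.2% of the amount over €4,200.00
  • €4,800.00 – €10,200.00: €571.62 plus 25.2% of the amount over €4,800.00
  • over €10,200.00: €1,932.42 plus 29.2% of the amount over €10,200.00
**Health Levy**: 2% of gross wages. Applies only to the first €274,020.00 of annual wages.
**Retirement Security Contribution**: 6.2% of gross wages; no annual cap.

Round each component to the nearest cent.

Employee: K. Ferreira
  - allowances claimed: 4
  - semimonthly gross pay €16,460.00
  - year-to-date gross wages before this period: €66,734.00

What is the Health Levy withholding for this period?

Health Levy: 2% × €16,460.00 = €329.20

€329.20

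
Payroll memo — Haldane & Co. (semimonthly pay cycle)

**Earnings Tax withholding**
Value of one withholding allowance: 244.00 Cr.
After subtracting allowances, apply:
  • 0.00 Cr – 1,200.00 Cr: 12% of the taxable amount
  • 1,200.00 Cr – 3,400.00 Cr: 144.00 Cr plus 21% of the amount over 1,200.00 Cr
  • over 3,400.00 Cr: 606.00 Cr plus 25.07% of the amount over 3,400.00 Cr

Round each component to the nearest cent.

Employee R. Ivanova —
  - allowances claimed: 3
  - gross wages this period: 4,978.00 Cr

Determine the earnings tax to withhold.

818.09 Cr

Earnings Tax: taxable = 4,978.00 Cr − 3×244.00 Cr = 4,246.00 Cr
  606.00 Cr + 25.07% × (4,246.00 Cr − 3,400.00 Cr) = 606.00 Cr + 25.07% × 846.00 Cr = 818.09 Cr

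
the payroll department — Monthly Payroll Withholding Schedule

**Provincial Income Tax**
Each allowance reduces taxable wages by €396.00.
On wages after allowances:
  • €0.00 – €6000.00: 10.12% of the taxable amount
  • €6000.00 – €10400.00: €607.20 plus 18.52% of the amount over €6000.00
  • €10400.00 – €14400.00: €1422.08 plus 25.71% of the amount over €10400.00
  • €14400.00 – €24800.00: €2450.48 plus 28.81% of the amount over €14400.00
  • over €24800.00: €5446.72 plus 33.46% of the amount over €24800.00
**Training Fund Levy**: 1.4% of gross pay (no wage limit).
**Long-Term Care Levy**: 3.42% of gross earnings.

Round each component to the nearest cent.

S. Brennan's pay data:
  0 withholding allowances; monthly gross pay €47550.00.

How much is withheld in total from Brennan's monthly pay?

Provincial Income Tax: taxable = €47550.00
  €5446.72 + 33.46% × (€47550.00 − €24800.00) = €5446.72 + 33.46% × €22750.00 = €13058.87
Training Fund Levy: 1.4% × €47550.00 = €665.70
Long-Term Care Levy: 3.42% × €47550.00 = €1626.21
Total: €13058.87 + €665.70 + €1626.21 = €15350.78

€15350.78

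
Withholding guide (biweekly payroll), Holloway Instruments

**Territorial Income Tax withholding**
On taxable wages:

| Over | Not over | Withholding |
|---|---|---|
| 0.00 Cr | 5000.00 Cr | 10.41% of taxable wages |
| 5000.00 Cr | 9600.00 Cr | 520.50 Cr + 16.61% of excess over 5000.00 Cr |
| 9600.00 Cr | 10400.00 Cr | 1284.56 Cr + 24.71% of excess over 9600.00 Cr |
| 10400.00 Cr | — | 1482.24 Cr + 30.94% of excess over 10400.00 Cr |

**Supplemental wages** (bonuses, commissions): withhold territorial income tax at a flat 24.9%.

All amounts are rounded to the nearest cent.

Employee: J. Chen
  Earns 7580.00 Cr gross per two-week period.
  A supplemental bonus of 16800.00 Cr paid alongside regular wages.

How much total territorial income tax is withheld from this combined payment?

Territorial Income Tax: taxable = 7580.00 Cr
  520.50 Cr + 16.61% × (7580.00 Cr − 5000.00 Cr) = 520.50 Cr + 16.61% × 2580.00 Cr = 949.04 Cr
Supplemental (24.9% flat on bonus): 24.9% × 16800.00 Cr = 4183.20 Cr
Total territorial income tax: 949.04 Cr + 4183.20 Cr = 5132.24 Cr

5132.24 Cr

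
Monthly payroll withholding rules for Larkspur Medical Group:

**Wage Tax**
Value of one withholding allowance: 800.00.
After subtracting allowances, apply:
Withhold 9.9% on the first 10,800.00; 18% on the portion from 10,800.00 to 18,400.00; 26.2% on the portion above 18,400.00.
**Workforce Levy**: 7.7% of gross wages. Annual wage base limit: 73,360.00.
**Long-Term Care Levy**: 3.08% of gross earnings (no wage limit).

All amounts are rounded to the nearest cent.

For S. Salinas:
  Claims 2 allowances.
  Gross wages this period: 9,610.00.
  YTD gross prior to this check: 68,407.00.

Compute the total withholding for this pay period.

1,470.36

Wage Tax: taxable = 9,610.00 − 2×800.00 = 8,010.00
  9.9% × 8,010.00 = 792.99
Workforce Levy: cap 73,360.00 − YTD 68,407.00 = 4,953.00 subject; 7.7% × 4,953.00 = 381.38
Long-Term Care Levy: 3.08% × 9,610.00 = 295.99
Total: 792.99 + 381.38 + 295.99 = 1,470.36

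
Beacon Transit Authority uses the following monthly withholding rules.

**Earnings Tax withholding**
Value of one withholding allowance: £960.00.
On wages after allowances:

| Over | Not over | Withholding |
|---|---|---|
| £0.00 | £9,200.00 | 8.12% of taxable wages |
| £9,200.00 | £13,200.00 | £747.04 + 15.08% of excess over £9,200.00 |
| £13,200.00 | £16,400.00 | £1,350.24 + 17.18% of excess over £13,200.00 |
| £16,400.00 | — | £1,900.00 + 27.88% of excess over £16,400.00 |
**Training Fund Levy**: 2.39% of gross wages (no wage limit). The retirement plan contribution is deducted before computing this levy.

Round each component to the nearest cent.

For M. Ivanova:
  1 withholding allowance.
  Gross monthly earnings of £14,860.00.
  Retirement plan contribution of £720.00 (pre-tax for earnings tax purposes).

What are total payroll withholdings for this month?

£1,685.17

Earnings Tax: taxable = £14,860.00 − £720.00 − 1×£960.00 = £13,180.00
  £747.04 + 15.08% × (£13,180.00 − £9,200.00) = £747.04 + 15.08% × £3,980.00 = £1,347.22
Training Fund Levy: 2.39% × £14,140.00 = £337.95
Total: £1,347.22 + £337.95 = £1,685.17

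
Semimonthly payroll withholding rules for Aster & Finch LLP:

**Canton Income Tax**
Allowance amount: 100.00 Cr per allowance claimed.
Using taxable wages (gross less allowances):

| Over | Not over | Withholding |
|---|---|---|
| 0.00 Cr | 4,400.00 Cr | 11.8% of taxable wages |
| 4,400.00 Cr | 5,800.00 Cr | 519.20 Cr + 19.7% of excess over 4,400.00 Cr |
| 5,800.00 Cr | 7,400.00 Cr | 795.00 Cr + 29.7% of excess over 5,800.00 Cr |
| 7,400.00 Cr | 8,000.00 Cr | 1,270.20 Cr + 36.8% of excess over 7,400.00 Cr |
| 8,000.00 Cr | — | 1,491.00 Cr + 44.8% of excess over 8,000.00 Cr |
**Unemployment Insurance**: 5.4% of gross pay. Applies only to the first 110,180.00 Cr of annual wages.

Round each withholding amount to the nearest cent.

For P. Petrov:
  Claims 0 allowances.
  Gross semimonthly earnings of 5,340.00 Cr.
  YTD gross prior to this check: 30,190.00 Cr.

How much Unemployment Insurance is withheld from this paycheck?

288.36 Cr

Unemployment Insurance: 5.4% × 5,340.00 Cr = 288.36 Cr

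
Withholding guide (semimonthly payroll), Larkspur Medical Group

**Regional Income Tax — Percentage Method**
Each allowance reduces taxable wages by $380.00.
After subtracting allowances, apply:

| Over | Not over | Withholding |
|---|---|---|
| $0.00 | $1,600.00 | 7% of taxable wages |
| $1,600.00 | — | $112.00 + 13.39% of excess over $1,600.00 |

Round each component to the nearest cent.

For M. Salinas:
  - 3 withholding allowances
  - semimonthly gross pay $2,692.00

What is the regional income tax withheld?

$108.64

Regional Income Tax: taxable = $2,692.00 − 3×$380.00 = $1,552.00
  7% × $1,552.00 = $108.64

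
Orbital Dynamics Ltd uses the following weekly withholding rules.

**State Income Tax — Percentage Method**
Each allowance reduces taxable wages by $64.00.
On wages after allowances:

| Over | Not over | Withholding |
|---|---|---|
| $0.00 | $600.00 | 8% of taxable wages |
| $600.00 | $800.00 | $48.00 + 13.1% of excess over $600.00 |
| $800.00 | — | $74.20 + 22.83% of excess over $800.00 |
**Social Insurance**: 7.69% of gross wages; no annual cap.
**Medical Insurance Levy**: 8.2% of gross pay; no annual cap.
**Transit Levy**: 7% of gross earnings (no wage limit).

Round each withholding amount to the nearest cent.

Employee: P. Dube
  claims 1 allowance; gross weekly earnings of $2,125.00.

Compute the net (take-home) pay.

$1,276.50

State Income Tax: taxable = $2,125.00 − 1×$64.00 = $2,061.00
  $74.20 + 22.83% × ($2,061.00 − $800.00) = $74.20 + 22.83% × $1,261.00 = $362.09
Social Insurance: 7.69% × $2,125.00 = $163.41
Medical Insurance Levy: 8.2% × $2,125.00 = $174.25
Transit Levy: 7% × $2,125.00 = $148.75
Total withheld: $362.09 + $163.41 + $174.25 + $148.75 = $848.50
Net pay: $2,125.00 − $848.50 = $1,276.50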